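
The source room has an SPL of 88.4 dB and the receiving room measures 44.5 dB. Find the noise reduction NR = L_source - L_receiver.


NR = L_source - L_receiver (difference between source and receiving room levels)
NR = 88.4 - 44.5 = 43.9 dB


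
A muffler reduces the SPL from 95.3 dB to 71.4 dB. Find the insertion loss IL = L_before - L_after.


Insertion loss = SPL without muffler - SPL with muffler
IL = 95.3 - 71.4 = 23.9 dB


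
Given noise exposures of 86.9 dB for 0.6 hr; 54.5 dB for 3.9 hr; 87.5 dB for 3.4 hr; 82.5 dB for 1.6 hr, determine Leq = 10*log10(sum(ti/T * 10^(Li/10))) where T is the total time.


T_total = 0.6 + 3.9 + 3.4 + 1.6 = 9.5 hr
(0.6/9.5) * 10^(86.9/10) = 3.09334e+07
(3.9/9.5) * 10^(54.5/10) = 115702
(3.4/9.5) * 10^(87.5/10) = 2.01259e+08
(1.6/9.5) * 10^(82.5/10) = 2.995e+07
Sum = 3.09334e+07 + 115702 + 2.01259e+08 + 2.995e+07 = 2.62258e+08
Leq = 10*log10(2.62258e+08) = 84.187 dB


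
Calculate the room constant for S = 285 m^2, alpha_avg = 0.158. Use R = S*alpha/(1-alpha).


R = 285 * 0.158 / (1 - 0.158) = 53.48 m^2


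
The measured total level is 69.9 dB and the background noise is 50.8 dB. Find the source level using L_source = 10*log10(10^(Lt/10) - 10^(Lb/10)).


10^(69.9/10) = 9.77237e+06
10^(50.8/10) = 120226
Difference = 9.77237e+06 - 120226 = 9.65214e+06
L_source = 10*log10(9.65214e+06) = 69.846 dB


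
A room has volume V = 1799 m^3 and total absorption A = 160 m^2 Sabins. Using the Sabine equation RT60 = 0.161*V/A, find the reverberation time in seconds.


RT60 = 0.161 * 1799 / 160 = 1.8102 s


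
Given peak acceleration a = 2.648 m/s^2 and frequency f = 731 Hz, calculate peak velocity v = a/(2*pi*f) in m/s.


omega = 2*pi*f = 2*pi*731 = 4593.01 rad/s
v = a / omega = 2.648 / 4593.01 = 0.00057653 m/s


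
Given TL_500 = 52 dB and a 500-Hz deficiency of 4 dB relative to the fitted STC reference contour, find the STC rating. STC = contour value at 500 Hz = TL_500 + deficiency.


By ASTM E413, STC = value of the fitted reference contour at 500 Hz.
Contour value at 500 Hz = TL_500 + deficiency = 52 + 4 = 56
STC = 56


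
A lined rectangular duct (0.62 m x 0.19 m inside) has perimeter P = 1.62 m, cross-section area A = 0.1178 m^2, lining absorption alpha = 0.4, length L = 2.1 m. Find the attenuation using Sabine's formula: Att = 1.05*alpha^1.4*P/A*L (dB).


alpha^1.4 = 0.4^1.4 = 0.277258
Attenuation rate = 1.05 * alpha^1.4 * P / A
= 1.05 * 0.277258 * 1.62 / 0.1178 = 4.00353 dB/m
Total Att = 4.00353 * 2.1 = 8.4074 dB


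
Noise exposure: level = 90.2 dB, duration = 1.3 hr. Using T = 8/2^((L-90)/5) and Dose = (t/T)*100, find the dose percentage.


T_allowed = 8 / 2^((90.2 - 90)/5) = 7.78124 hr
Dose = 1.3 / 7.78124 * 100 = 16.707 %


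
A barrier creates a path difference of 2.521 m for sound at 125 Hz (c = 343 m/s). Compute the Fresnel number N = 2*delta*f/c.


N = 2*delta*f/c = 2*delta/lambda, where lambda = c/f
lambda = 343 / 125 = 2.744 m
N = 2 * 2.521 / 2.744 = 1.8375


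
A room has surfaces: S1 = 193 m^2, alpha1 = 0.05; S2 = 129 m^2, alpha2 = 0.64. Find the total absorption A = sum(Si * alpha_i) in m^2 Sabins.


193 * 0.05 = 9.65
129 * 0.64 = 82.56
A_total = 9.65 + 82.56 = 92.21 m^2


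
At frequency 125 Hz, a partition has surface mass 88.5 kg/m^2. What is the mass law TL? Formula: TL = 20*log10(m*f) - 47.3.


m * f = 88.5 * 125 = 11062.5
20*log10(11062.5) = 80.8771 dB
TL = 80.8771 - 47.3 = 33.577 dB


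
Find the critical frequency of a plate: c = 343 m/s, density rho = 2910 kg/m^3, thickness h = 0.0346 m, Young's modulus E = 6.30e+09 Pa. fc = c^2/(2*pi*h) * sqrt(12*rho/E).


12*rho/E = 12*2910/6.30e+09 = 5.54286e-06
sqrt(12*rho/E) = sqrt(5.54286e-06) = 0.00235433
c^2/(2*pi*h) = 343^2/(2*pi*0.0346) = 541168
fc = 541168 * 0.00235433 = 1274.1 Hz


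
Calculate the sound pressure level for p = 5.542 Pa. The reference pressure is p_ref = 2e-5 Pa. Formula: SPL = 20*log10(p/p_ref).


p / p_ref = 5.542 / 2e-5 = 277100
SPL = 20 * log10(277100) = 108.85 dB


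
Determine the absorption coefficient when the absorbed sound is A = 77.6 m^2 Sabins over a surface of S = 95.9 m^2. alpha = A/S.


Absorption coefficient = absorbed power / incident power
alpha = A / S = 77.6 / 95.9 = 0.80918


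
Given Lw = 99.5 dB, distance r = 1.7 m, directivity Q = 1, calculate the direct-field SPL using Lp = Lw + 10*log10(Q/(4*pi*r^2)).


4*pi*r^2 = 4*pi*1.7^2 = 36.3168 m^2
Q / (4*pi*r^2) = 1 / 36.3168 = 0.0275355
Lp = 99.5 + 10*log10(0.0275355) = 83.899 dB


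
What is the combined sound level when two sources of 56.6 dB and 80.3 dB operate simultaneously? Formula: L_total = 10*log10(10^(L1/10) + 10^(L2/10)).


10^(56.6/10) = 457088
10^(80.3/10) = 1.07152e+08
Sum = 457088 + 1.07152e+08 = 1.07609e+08
L_total = 10*log10(1.07609e+08) = 80.318 dB


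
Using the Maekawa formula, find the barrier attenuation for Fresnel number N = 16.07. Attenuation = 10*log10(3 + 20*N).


3 + 20*N = 3 + 20*16.07 = 324.4
Att = 10*log10(324.4) = 25.111 dB


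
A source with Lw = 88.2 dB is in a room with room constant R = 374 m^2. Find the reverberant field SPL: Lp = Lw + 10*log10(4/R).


4/R = 4/374 = 0.0106952
Lp = 88.2 + 10*log10(0.0106952) = 68.492 dB


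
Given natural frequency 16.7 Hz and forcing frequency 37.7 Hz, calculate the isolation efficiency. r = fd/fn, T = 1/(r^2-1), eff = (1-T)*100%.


r = 37.7 / 16.7 = 2.25749
r^2 - 1 = 2.25749^2 - 1 = 4.09626
T = 1/4.09626 = 0.244125
Efficiency = (1 - 0.244125)*100 = 75.587 %


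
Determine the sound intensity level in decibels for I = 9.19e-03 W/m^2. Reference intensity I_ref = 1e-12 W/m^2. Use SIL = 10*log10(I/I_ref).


I / I_ref = 9.19e-03 / 1e-12 = 9.19e+09
SIL = 10 * log10(9.19e+09) = 99.633 dB


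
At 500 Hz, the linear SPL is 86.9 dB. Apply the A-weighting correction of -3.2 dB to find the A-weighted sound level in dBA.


A-weighting table: 500 Hz -> -3.2 dB correction
SPL_A = SPL + correction = 86.9 + (-3.2) = 83.7 dBA


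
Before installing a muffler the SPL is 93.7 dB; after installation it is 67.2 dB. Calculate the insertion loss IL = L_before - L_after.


Insertion loss = SPL without muffler - SPL with muffler
IL = 93.7 - 67.2 = 26.5 dB


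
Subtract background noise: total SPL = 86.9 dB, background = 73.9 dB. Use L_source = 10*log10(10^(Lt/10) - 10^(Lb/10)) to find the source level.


10^(86.9/10) = 4.89779e+08
10^(73.9/10) = 2.45471e+07
Difference = 4.89779e+08 - 2.45471e+07 = 4.65232e+08
L_source = 10*log10(4.65232e+08) = 86.677 dB


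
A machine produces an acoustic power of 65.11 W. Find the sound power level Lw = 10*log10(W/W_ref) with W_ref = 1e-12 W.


W / W_ref = 65.11 / 1e-12 = 6.511e+13
Lw = 10 * log10(6.511e+13) = 138.14 dB


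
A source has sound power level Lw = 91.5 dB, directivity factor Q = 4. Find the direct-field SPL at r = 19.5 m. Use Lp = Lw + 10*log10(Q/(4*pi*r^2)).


4*pi*r^2 = 4*pi*19.5^2 = 4778.36 m^2
Q / (4*pi*r^2) = 4 / 4778.36 = 0.000837107
Lp = 91.5 + 10*log10(0.000837107) = 60.728 dB


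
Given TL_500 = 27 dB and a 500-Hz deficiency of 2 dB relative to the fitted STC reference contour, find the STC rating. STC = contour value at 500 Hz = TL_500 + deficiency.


By ASTM E413, STC = value of the fitted reference contour at 500 Hz.
Contour value at 500 Hz = TL_500 + deficiency = 27 + 2 = 29
STC = 29


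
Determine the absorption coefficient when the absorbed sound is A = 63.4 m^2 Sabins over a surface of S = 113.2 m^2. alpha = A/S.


Absorption coefficient = absorbed power / incident power
alpha = A / S = 63.4 / 113.2 = 0.56007


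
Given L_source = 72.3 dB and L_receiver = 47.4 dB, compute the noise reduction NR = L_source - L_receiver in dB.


NR = L_source - L_receiver (difference between source and receiving room levels)
NR = 72.3 - 47.4 = 24.9 dB


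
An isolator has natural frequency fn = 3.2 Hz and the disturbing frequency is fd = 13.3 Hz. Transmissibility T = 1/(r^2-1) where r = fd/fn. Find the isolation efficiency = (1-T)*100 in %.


r = 13.3 / 3.2 = 4.15625
r^2 - 1 = 4.15625^2 - 1 = 16.2744
T = 1/16.2744 = 0.0614462
Efficiency = (1 - 0.0614462)*100 = 93.855 %


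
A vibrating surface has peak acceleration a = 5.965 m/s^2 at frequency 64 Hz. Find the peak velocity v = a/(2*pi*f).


omega = 2*pi*f = 2*pi*64 = 402.124 rad/s
v = a / omega = 5.965 / 402.124 = 0.014834 m/s


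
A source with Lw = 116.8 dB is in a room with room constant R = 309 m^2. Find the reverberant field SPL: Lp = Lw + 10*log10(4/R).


4/R = 4/309 = 0.012945
Lp = 116.8 + 10*log10(0.012945) = 97.921 dB


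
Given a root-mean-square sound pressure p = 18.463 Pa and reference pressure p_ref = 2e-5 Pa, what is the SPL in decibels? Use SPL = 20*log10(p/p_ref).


p / p_ref = 18.463 / 2e-5 = 923150
SPL = 20 * log10(923150) = 119.31 dB


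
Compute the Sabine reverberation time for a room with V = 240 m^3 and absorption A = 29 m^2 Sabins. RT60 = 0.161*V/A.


RT60 = 0.161 * 240 / 29 = 1.3324 s


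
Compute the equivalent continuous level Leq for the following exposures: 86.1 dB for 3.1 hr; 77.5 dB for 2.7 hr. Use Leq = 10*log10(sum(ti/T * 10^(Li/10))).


T_total = 3.1 + 2.7 = 5.8 hr
(3.1/5.8) * 10^(86.1/10) = 2.17738e+08
(2.7/5.8) * 10^(77.5/10) = 2.6178e+07
Sum = 2.17738e+08 + 2.6178e+07 = 2.43916e+08
Leq = 10*log10(2.43916e+08) = 83.872 dB


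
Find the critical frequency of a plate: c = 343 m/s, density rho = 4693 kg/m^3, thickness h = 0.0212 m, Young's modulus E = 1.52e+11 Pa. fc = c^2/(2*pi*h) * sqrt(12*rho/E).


12*rho/E = 12*4693/1.52e+11 = 3.705e-07
sqrt(12*rho/E) = sqrt(3.705e-07) = 0.000608687
c^2/(2*pi*h) = 343^2/(2*pi*0.0212) = 883227
fc = 883227 * 0.000608687 = 537.61 Hz


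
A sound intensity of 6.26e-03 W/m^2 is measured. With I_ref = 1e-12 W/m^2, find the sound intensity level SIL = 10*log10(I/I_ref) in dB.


I / I_ref = 6.26e-03 / 1e-12 = 6.26e+09
SIL = 10 * log10(6.26e+09) = 97.966 dB


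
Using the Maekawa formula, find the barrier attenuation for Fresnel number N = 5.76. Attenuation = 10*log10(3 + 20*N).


3 + 20*N = 3 + 20*5.76 = 118.2
Att = 10*log10(118.2) = 20.726 dB


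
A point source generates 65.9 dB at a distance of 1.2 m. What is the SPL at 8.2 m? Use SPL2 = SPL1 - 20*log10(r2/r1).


r2/r1 = 8.2/1.2 = 6.83333
Correction = 20*log10(6.83333) = 16.6926 dB
SPL2 = 65.9 - 16.6926 = 49.207 dB


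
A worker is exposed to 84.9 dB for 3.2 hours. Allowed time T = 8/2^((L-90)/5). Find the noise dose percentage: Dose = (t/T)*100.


T_allowed = 8 / 2^((84.9 - 90)/5) = 16.2234 hr
Dose = 3.2 / 16.2234 * 100 = 19.725 %


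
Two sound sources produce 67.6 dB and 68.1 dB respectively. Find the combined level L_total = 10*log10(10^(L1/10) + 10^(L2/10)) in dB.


10^(67.6/10) = 5.7544e+06
10^(68.1/10) = 6.45654e+06
Sum = 5.7544e+06 + 6.45654e+06 = 1.22109e+07
L_total = 10*log10(1.22109e+07) = 70.867 dB


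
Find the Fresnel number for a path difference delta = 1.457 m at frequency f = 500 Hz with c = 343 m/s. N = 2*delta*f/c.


N = 2*delta*f/c = 2*delta/lambda, where lambda = c/f
lambda = 343 / 500 = 0.686 m
N = 2 * 1.457 / 0.686 = 4.2478


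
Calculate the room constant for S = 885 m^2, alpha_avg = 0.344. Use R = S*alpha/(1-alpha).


R = 885 * 0.344 / (1 - 0.344) = 464.09 m^2


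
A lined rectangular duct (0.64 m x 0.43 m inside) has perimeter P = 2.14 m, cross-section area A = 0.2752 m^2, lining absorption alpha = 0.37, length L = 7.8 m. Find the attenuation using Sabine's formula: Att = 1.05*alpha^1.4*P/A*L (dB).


alpha^1.4 = 0.37^1.4 = 0.248589
Attenuation rate = 1.05 * alpha^1.4 * P / A
= 1.05 * 0.248589 * 2.14 / 0.2752 = 2.02972 dB/m
Total Att = 2.02972 * 7.8 = 15.832 dB


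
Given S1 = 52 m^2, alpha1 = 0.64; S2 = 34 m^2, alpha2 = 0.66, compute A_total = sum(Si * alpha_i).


52 * 0.64 = 33.28
34 * 0.66 = 22.44
A_total = 33.28 + 22.44 = 55.72 m^2


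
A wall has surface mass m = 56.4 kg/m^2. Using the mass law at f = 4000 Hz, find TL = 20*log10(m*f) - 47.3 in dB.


m * f = 56.4 * 4000 = 225600
20*log10(225600) = 107.067 dB
TL = 107.067 - 47.3 = 59.767 dB


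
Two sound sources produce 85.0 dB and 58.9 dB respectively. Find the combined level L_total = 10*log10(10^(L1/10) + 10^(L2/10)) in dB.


10^(85.0/10) = 3.16228e+08
10^(58.9/10) = 776247
Sum = 3.16228e+08 + 776247 = 3.17004e+08
L_total = 10*log10(3.17004e+08) = 85.011 dB


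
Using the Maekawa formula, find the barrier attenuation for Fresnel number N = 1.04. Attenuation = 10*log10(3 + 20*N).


3 + 20*N = 3 + 20*1.04 = 23.8
Att = 10*log10(23.8) = 13.766 dB


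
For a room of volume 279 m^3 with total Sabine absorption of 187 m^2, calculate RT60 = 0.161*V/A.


RT60 = 0.161 * 279 / 187 = 0.24021 s


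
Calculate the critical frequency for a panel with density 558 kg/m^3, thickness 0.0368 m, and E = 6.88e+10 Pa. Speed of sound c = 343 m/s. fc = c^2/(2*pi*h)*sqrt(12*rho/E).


12*rho/E = 12*558/6.88e+10 = 9.73256e-08
sqrt(12*rho/E) = sqrt(9.73256e-08) = 0.000311971
c^2/(2*pi*h) = 343^2/(2*pi*0.0368) = 508816
fc = 508816 * 0.000311971 = 158.74 Hz


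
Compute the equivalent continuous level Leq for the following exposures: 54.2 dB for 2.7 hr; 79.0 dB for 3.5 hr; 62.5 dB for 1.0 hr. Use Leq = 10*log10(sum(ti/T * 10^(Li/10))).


T_total = 2.7 + 3.5 + 1.0 = 7.2 hr
(2.7/7.2) * 10^(54.2/10) = 98635
(3.5/7.2) * 10^(79.0/10) = 3.86132e+07
(1.0/7.2) * 10^(62.5/10) = 246983
Sum = 98635 + 3.86132e+07 + 246983 = 3.89588e+07
Leq = 10*log10(3.89588e+07) = 75.906 dB


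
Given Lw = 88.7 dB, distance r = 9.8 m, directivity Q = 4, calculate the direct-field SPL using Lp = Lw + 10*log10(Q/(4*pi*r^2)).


4*pi*r^2 = 4*pi*9.8^2 = 1206.87 m^2
Q / (4*pi*r^2) = 4 / 1206.87 = 0.00331436
Lp = 88.7 + 10*log10(0.00331436) = 63.904 dB


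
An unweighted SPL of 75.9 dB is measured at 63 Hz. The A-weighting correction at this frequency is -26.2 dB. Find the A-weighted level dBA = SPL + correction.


A-weighting table: 63 Hz -> -26.2 dB correction
SPL_A = SPL + correction = 75.9 + (-26.2) = 49.7 dBA


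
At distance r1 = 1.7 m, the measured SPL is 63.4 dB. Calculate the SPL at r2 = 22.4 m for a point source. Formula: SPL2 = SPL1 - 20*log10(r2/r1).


r2/r1 = 22.4/1.7 = 13.1765
Correction = 20*log10(13.1765) = 22.396 dB
SPL2 = 63.4 - 22.396 = 41.004 dB


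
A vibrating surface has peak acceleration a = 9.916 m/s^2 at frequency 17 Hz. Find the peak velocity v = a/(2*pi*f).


omega = 2*pi*f = 2*pi*17 = 106.814 rad/s
v = a / omega = 9.916 / 106.814 = 0.092834 m/s


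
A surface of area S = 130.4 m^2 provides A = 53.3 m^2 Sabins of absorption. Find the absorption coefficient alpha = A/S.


Absorption coefficient = absorbed power / incident power
alpha = A / S = 53.3 / 130.4 = 0.40874


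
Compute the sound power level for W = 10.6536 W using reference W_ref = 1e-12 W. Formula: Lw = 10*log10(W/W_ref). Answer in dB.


W / W_ref = 10.6536 / 1e-12 = 1.06536e+13
Lw = 10 * log10(1.06536e+13) = 130.27 dB


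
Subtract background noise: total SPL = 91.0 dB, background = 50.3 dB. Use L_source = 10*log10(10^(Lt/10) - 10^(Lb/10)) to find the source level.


10^(91.0/10) = 1.25893e+09
10^(50.3/10) = 107152
Difference = 1.25893e+09 - 107152 = 1.25882e+09
L_source = 10*log10(1.25882e+09) = 91 dB


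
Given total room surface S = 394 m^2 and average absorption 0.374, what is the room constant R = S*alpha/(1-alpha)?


R = 394 * 0.374 / (1 - 0.374) = 235.39 m^2


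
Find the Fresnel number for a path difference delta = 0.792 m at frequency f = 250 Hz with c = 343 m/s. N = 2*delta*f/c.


N = 2*delta*f/c = 2*delta/lambda, where lambda = c/f
lambda = 343 / 250 = 1.372 m
N = 2 * 0.792 / 1.372 = 1.1545


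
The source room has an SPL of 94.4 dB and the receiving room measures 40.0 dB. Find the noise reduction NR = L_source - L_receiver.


NR = L_source - L_receiver (difference between source and receiving room levels)
NR = 94.4 - 40.0 = 54.4 dB


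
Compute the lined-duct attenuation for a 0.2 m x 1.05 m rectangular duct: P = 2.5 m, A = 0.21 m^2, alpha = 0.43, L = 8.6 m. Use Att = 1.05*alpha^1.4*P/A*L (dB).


alpha^1.4 = 0.43^1.4 = 0.3068
Attenuation rate = 1.05 * alpha^1.4 * P / A
= 1.05 * 0.3068 * 2.5 / 0.21 = 3.835 dB/m
Total Att = 3.835 * 8.6 = 32.981 dB


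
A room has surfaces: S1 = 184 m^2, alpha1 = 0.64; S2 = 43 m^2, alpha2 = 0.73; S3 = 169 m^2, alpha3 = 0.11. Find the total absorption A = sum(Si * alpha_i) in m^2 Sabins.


184 * 0.64 = 117.76
43 * 0.73 = 31.39
169 * 0.11 = 18.59
A_total = 117.76 + 31.39 + 18.59 = 167.74 m^2


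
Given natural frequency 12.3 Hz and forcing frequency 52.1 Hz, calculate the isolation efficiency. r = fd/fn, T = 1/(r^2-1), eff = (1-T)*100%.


r = 52.1 / 12.3 = 4.23577
r^2 - 1 = 4.23577^2 - 1 = 16.9417
T = 1/16.9417 = 0.059026
Efficiency = (1 - 0.059026)*100 = 94.097 %


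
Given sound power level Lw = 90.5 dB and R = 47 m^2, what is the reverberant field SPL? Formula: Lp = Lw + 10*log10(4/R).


4/R = 4/47 = 0.0851064
Lp = 90.5 + 10*log10(0.0851064) = 79.8 dB


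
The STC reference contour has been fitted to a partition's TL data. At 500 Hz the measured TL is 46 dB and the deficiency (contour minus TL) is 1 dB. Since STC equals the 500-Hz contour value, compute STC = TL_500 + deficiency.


By ASTM E413, STC = value of the fitted reference contour at 500 Hz.
Contour value at 500 Hz = TL_500 + deficiency = 46 + 1 = 47
STC = 47


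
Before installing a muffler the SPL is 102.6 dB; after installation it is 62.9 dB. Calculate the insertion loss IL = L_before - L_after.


Insertion loss = SPL without muffler - SPL with muffler
IL = 102.6 - 62.9 = 39.7 dB


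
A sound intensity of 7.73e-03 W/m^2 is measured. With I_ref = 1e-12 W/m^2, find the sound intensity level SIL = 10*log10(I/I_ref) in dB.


I / I_ref = 7.73e-03 / 1e-12 = 7.73e+09
SIL = 10 * log10(7.73e+09) = 98.882 dB


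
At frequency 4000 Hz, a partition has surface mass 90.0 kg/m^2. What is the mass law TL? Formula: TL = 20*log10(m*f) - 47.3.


m * f = 90.0 * 4000 = 360000
20*log10(360000) = 111.126 dB
TL = 111.126 - 47.3 = 63.826 dB


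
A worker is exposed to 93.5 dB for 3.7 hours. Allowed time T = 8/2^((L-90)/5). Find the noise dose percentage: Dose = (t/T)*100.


T_allowed = 8 / 2^((93.5 - 90)/5) = 4.92458 hr
Dose = 3.7 / 4.92458 * 100 = 75.133 %


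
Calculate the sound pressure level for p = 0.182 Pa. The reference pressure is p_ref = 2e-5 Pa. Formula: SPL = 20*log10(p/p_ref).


p / p_ref = 0.182 / 2e-5 = 9100
SPL = 20 * log10(9100) = 79.181 dB


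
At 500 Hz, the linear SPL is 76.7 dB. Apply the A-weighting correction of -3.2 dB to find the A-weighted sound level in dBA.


A-weighting table: 500 Hz -> -3.2 dB correction
SPL_A = SPL + correction = 76.7 + (-3.2) = 73.5 dBA


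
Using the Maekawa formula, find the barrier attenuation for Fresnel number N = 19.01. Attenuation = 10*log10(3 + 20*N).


3 + 20*N = 3 + 20*19.01 = 383.2
Att = 10*log10(383.2) = 25.834 dB


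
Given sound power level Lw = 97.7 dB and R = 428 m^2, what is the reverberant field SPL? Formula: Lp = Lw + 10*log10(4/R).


4/R = 4/428 = 0.00934579
Lp = 97.7 + 10*log10(0.00934579) = 77.406 dB


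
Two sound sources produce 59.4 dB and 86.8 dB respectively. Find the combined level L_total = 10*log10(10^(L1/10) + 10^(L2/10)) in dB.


10^(59.4/10) = 870964
10^(86.8/10) = 4.7863e+08
Sum = 870964 + 4.7863e+08 = 4.79501e+08
L_total = 10*log10(4.79501e+08) = 86.808 dB


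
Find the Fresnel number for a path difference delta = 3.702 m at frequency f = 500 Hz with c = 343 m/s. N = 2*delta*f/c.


N = 2*delta*f/c = 2*delta/lambda, where lambda = c/f
lambda = 343 / 500 = 0.686 m
N = 2 * 3.702 / 0.686 = 10.793


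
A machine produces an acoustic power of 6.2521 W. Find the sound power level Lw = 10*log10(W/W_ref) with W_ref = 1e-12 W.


W / W_ref = 6.2521 / 1e-12 = 6.2521e+12
Lw = 10 * log10(6.2521e+12) = 127.96 dB


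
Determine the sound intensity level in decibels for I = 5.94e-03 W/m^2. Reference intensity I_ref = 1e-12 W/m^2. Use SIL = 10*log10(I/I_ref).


I / I_ref = 5.94e-03 / 1e-12 = 5.94e+09
SIL = 10 * log10(5.94e+09) = 97.738 dB


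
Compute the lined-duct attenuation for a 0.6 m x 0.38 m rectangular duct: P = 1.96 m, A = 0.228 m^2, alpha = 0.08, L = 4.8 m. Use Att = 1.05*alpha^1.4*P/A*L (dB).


alpha^1.4 = 0.08^1.4 = 0.029129
Attenuation rate = 1.05 * alpha^1.4 * P / A
= 1.05 * 0.029129 * 1.96 / 0.228 = 0.262928 dB/m
Total Att = 0.262928 * 4.8 = 1.2621 dB


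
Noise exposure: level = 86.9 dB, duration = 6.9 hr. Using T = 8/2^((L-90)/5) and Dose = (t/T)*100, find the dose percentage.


T_allowed = 8 / 2^((86.9 - 90)/5) = 12.295 hr
Dose = 6.9 / 12.295 * 100 = 56.12 %


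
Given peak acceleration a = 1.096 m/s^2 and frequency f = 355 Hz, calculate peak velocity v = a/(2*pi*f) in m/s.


omega = 2*pi*f = 2*pi*355 = 2230.53 rad/s
v = a / omega = 1.096 / 2230.53 = 0.00049136 m/s


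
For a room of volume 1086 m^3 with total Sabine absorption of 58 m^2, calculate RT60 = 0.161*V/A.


RT60 = 0.161 * 1086 / 58 = 3.0146 s


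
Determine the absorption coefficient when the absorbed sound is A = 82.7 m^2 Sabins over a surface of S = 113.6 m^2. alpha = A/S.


Absorption coefficient = absorbed power / incident power
alpha = A / S = 82.7 / 113.6 = 0.72799


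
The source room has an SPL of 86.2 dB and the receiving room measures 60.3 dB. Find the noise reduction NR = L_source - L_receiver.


NR = L_source - L_receiver (difference between source and receiving room levels)
NR = 86.2 - 60.3 = 25.9 dB


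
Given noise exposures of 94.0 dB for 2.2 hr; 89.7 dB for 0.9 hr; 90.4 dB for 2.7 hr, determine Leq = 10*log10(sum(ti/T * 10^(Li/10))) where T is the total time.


T_total = 2.2 + 0.9 + 2.7 = 5.8 hr
(2.2/5.8) * 10^(94.0/10) = 9.52785e+08
(0.9/5.8) * 10^(89.7/10) = 1.44815e+08
(2.7/5.8) * 10^(90.4/10) = 5.1043e+08
Sum = 9.52785e+08 + 1.44815e+08 + 5.1043e+08 = 1.60803e+09
Leq = 10*log10(1.60803e+09) = 92.063 dB


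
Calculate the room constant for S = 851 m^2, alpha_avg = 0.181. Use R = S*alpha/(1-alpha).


R = 851 * 0.181 / (1 - 0.181) = 188.07 m^2


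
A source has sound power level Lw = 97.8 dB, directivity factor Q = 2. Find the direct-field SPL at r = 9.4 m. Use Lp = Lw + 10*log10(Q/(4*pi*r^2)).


4*pi*r^2 = 4*pi*9.4^2 = 1110.36 m^2
Q / (4*pi*r^2) = 2 / 1110.36 = 0.00180122
Lp = 97.8 + 10*log10(0.00180122) = 70.356 dB


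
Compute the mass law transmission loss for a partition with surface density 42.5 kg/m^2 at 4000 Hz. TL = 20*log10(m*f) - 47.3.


m * f = 42.5 * 4000 = 170000
20*log10(170000) = 104.609 dB
TL = 104.609 - 47.3 = 57.309 dB


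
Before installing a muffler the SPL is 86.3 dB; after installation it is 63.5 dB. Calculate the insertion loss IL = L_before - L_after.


Insertion loss = SPL without muffler - SPL with muffler
IL = 86.3 - 63.5 = 22.8 dB


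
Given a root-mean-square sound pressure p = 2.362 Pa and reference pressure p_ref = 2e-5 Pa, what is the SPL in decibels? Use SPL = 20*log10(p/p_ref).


p / p_ref = 2.362 / 2e-5 = 118100
SPL = 20 * log10(118100) = 101.44 dB


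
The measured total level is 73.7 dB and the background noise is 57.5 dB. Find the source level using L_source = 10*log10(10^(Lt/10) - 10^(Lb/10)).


10^(73.7/10) = 2.34423e+07
10^(57.5/10) = 562341
Difference = 2.34423e+07 - 562341 = 2.288e+07
L_source = 10*log10(2.288e+07) = 73.595 dB


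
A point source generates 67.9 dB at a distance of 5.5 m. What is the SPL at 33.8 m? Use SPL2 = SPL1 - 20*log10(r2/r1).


r2/r1 = 33.8/5.5 = 6.14545
Correction = 20*log10(6.14545) = 15.7711 dB
SPL2 = 67.9 - 15.7711 = 52.129 dB


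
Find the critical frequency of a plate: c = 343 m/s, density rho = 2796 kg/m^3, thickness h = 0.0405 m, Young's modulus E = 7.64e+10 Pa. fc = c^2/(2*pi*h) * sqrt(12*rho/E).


12*rho/E = 12*2796/7.64e+10 = 4.39162e-07
sqrt(12*rho/E) = sqrt(4.39162e-07) = 0.000662693
c^2/(2*pi*h) = 343^2/(2*pi*0.0405) = 462331
fc = 462331 * 0.000662693 = 306.38 Hz


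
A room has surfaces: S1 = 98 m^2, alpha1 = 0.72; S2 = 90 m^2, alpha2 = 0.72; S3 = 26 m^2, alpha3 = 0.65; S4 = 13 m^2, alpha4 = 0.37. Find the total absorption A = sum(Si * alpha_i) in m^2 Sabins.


98 * 0.72 = 70.56
90 * 0.72 = 64.8
26 * 0.65 = 16.9
13 * 0.37 = 4.81
A_total = 70.56 + 64.8 + 16.9 + 4.81 = 157.07 m^2


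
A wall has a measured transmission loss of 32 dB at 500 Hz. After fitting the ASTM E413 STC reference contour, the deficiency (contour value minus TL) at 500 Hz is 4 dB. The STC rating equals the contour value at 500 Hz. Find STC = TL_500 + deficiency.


By ASTM E413, STC = value of the fitted reference contour at 500 Hz.
Contour value at 500 Hz = TL_500 + deficiency = 32 + 4 = 36
STC = 36


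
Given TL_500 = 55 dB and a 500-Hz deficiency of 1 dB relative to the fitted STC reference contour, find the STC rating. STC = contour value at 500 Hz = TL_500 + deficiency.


By ASTM E413, STC = value of the fitted reference contour at 500 Hz.
Contour value at 500 Hz = TL_500 + deficiency = 55 + 1 = 56
STC = 56


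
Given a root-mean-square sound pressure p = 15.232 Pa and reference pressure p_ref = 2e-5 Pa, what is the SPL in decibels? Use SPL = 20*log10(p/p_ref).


p / p_ref = 15.232 / 2e-5 = 761600
SPL = 20 * log10(761600) = 117.63 dB


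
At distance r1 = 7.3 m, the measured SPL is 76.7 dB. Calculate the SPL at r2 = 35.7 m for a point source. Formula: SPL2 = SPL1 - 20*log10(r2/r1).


r2/r1 = 35.7/7.3 = 4.89041
Correction = 20*log10(4.89041) = 13.7869 dB
SPL2 = 76.7 - 13.7869 = 62.913 dB


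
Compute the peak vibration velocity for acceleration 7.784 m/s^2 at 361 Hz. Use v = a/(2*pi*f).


omega = 2*pi*f = 2*pi*361 = 2268.23 rad/s
v = a / omega = 7.784 / 2268.23 = 0.0034318 m/s


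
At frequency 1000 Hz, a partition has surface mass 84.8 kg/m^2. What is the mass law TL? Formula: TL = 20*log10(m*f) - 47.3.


m * f = 84.8 * 1000 = 84800
20*log10(84800) = 98.5679 dB
TL = 98.5679 - 47.3 = 51.268 dB


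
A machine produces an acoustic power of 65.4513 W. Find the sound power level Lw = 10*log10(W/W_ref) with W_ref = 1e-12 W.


W / W_ref = 65.4513 / 1e-12 = 6.54513e+13
Lw = 10 * log10(6.54513e+13) = 138.16 dB


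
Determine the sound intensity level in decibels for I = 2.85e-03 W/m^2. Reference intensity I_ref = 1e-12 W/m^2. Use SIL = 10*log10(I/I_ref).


I / I_ref = 2.85e-03 / 1e-12 = 2.85e+09
SIL = 10 * log10(2.85e+09) = 94.548 dB


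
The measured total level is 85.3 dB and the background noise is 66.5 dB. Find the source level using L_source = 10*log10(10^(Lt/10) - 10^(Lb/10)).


10^(85.3/10) = 3.38844e+08
10^(66.5/10) = 4.46684e+06
Difference = 3.38844e+08 - 4.46684e+06 = 3.34377e+08
L_source = 10*log10(3.34377e+08) = 85.242 dB


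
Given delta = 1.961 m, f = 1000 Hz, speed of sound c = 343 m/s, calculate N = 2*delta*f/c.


N = 2*delta*f/c = 2*delta/lambda, where lambda = c/f
lambda = 343 / 1000 = 0.343 m
N = 2 * 1.961 / 0.343 = 11.434


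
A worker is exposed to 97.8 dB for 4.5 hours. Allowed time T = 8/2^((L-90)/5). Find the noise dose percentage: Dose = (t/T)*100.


T_allowed = 8 / 2^((97.8 - 90)/5) = 2.71321 hr
Dose = 4.5 / 2.71321 * 100 = 165.86 %


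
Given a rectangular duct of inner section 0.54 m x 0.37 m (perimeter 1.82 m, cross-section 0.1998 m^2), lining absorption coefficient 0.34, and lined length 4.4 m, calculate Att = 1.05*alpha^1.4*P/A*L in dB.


alpha^1.4 = 0.34^1.4 = 0.220836
Attenuation rate = 1.05 * alpha^1.4 * P / A
= 1.05 * 0.220836 * 1.82 / 0.1998 = 2.1122 dB/m
Total Att = 2.1122 * 4.4 = 9.2937 dB


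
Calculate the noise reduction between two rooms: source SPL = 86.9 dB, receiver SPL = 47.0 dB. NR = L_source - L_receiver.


NR = L_source - L_receiver (difference between source and receiving room levels)
NR = 86.9 - 47.0 = 39.9 dB


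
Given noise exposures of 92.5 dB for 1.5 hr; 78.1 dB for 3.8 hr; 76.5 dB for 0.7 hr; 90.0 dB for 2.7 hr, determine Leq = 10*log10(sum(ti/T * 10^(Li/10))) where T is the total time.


T_total = 1.5 + 3.8 + 0.7 + 2.7 = 8.7 hr
(1.5/8.7) * 10^(92.5/10) = 3.066e+08
(3.8/8.7) * 10^(78.1/10) = 2.8201e+07
(0.7/8.7) * 10^(76.5/10) = 3.59401e+06
(2.7/8.7) * 10^(90.0/10) = 3.10345e+08
Sum = 3.066e+08 + 2.8201e+07 + 3.59401e+06 + 3.10345e+08 = 6.4874e+08
Leq = 10*log10(6.4874e+08) = 88.121 dB


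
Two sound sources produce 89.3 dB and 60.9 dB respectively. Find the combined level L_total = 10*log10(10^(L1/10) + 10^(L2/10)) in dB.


10^(89.3/10) = 8.51138e+08
10^(60.9/10) = 1.23027e+06
Sum = 8.51138e+08 + 1.23027e+06 = 8.52368e+08
L_total = 10*log10(8.52368e+08) = 89.306 dB


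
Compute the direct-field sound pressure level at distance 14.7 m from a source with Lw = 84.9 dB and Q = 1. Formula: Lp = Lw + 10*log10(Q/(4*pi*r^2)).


4*pi*r^2 = 4*pi*14.7^2 = 2715.47 m^2
Q / (4*pi*r^2) = 1 / 2715.47 = 0.00036826
Lp = 84.9 + 10*log10(0.00036826) = 50.562 dB


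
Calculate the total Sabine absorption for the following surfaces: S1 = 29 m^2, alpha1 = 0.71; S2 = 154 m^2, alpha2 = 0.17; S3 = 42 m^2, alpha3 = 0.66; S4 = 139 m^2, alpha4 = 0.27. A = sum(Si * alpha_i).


29 * 0.71 = 20.59
154 * 0.17 = 26.18
42 * 0.66 = 27.72
139 * 0.27 = 37.53
A_total = 20.59 + 26.18 + 27.72 + 37.53 = 112.02 m^2


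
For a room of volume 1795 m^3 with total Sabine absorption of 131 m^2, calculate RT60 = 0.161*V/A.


RT60 = 0.161 * 1795 / 131 = 2.2061 s


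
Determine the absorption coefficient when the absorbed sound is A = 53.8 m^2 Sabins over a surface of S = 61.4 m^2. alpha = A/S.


Absorption coefficient = absorbed power / incident power
alpha = A / S = 53.8 / 61.4 = 0.87622


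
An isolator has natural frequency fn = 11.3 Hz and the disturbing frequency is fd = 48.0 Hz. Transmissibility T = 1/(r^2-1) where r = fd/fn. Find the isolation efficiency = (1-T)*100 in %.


r = 48.0 / 11.3 = 4.24779
r^2 - 1 = 4.24779^2 - 1 = 17.0437
T = 1/17.0437 = 0.0586727
Efficiency = (1 - 0.0586727)*100 = 94.133 %


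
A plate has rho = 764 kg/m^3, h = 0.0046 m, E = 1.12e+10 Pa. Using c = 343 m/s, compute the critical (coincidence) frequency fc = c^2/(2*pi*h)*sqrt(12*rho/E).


12*rho/E = 12*764/1.12e+10 = 8.18571e-07
sqrt(12*rho/E) = sqrt(8.18571e-07) = 0.000904749
c^2/(2*pi*h) = 343^2/(2*pi*0.0046) = 4.07053e+06
fc = 4.07053e+06 * 0.000904749 = 3682.8 Hz


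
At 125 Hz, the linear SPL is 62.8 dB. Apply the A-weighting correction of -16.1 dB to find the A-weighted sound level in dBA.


A-weighting table: 125 Hz -> -16.1 dB correction
SPL_A = SPL + correction = 62.8 + (-16.1) = 46.7 dBA


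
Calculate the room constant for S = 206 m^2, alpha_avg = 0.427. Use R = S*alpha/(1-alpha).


R = 206 * 0.427 / (1 - 0.427) = 153.51 m^2


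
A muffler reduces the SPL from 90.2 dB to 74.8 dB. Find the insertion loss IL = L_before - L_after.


Insertion loss = SPL without muffler - SPL with muffler
IL = 90.2 - 74.8 = 15.4 dB


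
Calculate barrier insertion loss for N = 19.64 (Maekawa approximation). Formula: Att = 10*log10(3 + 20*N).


3 + 20*N = 3 + 20*19.64 = 395.8
Att = 10*log10(395.8) = 25.975 dB


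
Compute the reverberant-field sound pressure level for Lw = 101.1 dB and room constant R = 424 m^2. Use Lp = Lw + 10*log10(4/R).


4/R = 4/424 = 0.00943396
Lp = 101.1 + 10*log10(0.00943396) = 80.847 dB


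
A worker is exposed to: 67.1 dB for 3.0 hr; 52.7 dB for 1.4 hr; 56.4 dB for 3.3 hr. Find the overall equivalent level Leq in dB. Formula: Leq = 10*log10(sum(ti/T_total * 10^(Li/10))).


T_total = 3.0 + 1.4 + 3.3 = 7.7 hr
(3.0/7.7) * 10^(67.1/10) = 1.99816e+06
(1.4/7.7) * 10^(52.7/10) = 33856.1
(3.3/7.7) * 10^(56.4/10) = 187078
Sum = 1.99816e+06 + 33856.1 + 187078 = 2.21909e+06
Leq = 10*log10(2.21909e+06) = 63.462 dB


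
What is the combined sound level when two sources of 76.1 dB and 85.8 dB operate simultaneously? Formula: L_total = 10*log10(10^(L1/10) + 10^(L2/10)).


10^(76.1/10) = 4.0738e+07
10^(85.8/10) = 3.80189e+08
Sum = 4.0738e+07 + 3.80189e+08 = 4.20927e+08
L_total = 10*log10(4.20927e+08) = 86.242 dB


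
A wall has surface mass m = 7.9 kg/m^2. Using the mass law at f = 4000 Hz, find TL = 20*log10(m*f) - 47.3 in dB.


m * f = 7.9 * 4000 = 31600
20*log10(31600) = 89.9937 dB
TL = 89.9937 - 47.3 = 42.694 dB


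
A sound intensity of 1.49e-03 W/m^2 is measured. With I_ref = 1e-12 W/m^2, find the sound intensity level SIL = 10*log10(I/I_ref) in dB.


I / I_ref = 1.49e-03 / 1e-12 = 1.49e+09
SIL = 10 * log10(1.49e+09) = 91.732 dB


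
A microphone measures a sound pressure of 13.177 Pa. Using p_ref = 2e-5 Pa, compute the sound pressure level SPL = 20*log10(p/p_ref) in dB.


p / p_ref = 13.177 / 2e-5 = 658850
SPL = 20 * log10(658850) = 116.38 dB


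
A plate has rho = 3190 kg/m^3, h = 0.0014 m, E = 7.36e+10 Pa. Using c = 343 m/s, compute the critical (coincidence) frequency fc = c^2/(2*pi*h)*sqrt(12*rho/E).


12*rho/E = 12*3190/7.36e+10 = 5.20109e-07
sqrt(12*rho/E) = sqrt(5.20109e-07) = 0.000721186
c^2/(2*pi*h) = 343^2/(2*pi*0.0014) = 1.33746e+07
fc = 1.33746e+07 * 0.000721186 = 9645.6 Hz


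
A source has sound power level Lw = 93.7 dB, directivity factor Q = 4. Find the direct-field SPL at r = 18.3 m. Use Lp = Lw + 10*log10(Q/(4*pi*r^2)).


4*pi*r^2 = 4*pi*18.3^2 = 4208.35 m^2
Q / (4*pi*r^2) = 4 / 4208.35 = 0.000950491
Lp = 93.7 + 10*log10(0.000950491) = 63.479 dB


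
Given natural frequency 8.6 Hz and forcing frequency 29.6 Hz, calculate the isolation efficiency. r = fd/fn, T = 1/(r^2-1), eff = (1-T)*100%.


r = 29.6 / 8.6 = 3.44186
r^2 - 1 = 3.44186^2 - 1 = 10.8464
T = 1/10.8464 = 0.0921965
Efficiency = (1 - 0.0921965)*100 = 90.78 %


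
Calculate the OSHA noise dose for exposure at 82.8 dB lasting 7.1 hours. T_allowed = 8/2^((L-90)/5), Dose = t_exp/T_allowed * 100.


T_allowed = 8 / 2^((82.8 - 90)/5) = 21.7057 hr
Dose = 7.1 / 21.7057 * 100 = 32.71 %


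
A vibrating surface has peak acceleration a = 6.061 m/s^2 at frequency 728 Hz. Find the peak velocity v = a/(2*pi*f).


omega = 2*pi*f = 2*pi*728 = 4574.16 rad/s
v = a / omega = 6.061 / 4574.16 = 0.0013251 m/s


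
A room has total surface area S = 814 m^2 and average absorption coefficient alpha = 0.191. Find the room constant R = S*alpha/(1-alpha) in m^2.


R = 814 * 0.191 / (1 - 0.191) = 192.18 m^2


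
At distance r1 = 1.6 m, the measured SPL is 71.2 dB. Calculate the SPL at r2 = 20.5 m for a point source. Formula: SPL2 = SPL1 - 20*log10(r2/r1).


r2/r1 = 20.5/1.6 = 12.8125
Correction = 20*log10(12.8125) = 22.1527 dB
SPL2 = 71.2 - 22.1527 = 49.047 dB


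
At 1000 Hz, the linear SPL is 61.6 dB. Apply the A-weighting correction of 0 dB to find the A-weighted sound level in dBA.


A-weighting table: 1000 Hz -> 0 dB correction
SPL_A = SPL + correction = 61.6 + (0) = 61.6 dBA


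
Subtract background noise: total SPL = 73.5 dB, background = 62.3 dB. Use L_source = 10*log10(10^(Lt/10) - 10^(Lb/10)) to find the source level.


10^(73.5/10) = 2.23872e+07
10^(62.3/10) = 1.69824e+06
Difference = 2.23872e+07 - 1.69824e+06 = 2.0689e+07
L_source = 10*log10(2.0689e+07) = 73.157 dB


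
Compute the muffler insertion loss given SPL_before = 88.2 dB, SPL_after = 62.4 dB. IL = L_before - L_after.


Insertion loss = SPL without muffler - SPL with muffler
IL = 88.2 - 62.4 = 25.8 dB


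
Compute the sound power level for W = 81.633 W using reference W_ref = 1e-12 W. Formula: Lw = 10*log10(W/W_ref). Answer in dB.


W / W_ref = 81.633 / 1e-12 = 8.1633e+13
Lw = 10 * log10(8.1633e+13) = 139.12 dB


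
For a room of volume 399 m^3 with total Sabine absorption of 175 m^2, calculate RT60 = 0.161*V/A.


RT60 = 0.161 * 399 / 175 = 0.36708 s


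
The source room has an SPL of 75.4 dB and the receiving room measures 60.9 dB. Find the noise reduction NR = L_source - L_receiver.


NR = L_source - L_receiver (difference between source and receiving room levels)
NR = 75.4 - 60.9 = 14.5 dB


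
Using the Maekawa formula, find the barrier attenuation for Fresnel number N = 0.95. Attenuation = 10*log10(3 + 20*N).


3 + 20*N = 3 + 20*0.95 = 22
Att = 10*log10(22) = 13.424 dB


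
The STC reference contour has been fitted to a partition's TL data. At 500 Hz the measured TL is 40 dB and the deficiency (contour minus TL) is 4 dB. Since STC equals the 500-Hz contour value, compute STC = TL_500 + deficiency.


By ASTM E413, STC = value of the fitted reference contour at 500 Hz.
Contour value at 500 Hz = TL_500 + deficiency = 40 + 4 = 44
STC = 44


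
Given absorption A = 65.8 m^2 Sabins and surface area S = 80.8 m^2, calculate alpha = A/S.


Absorption coefficient = absorbed power / incident power
alpha = A / S = 65.8 / 80.8 = 0.81436


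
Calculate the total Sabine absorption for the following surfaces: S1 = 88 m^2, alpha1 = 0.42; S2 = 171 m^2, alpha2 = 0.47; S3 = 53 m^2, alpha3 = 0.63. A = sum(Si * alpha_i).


88 * 0.42 = 36.96
171 * 0.47 = 80.37
53 * 0.63 = 33.39
A_total = 36.96 + 80.37 + 33.39 = 150.72 m^2


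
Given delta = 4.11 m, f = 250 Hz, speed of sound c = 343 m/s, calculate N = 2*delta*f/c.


N = 2*delta*f/c = 2*delta/lambda, where lambda = c/f
lambda = 343 / 250 = 1.372 m
N = 2 * 4.11 / 1.372 = 5.9913


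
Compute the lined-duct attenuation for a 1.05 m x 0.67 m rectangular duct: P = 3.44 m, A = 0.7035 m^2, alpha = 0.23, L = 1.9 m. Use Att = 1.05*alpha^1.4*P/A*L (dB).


alpha^1.4 = 0.23^1.4 = 0.127767
Attenuation rate = 1.05 * alpha^1.4 * P / A
= 1.05 * 0.127767 * 3.44 / 0.7035 = 0.655998 dB/m
Total Att = 0.655998 * 1.9 = 1.2464 dB


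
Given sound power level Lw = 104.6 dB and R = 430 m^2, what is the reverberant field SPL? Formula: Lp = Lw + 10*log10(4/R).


4/R = 4/430 = 0.00930233
Lp = 104.6 + 10*log10(0.00930233) = 84.286 dB


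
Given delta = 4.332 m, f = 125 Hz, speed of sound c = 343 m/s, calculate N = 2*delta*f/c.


N = 2*delta*f/c = 2*delta/lambda, where lambda = c/f
lambda = 343 / 125 = 2.744 m
N = 2 * 4.332 / 2.744 = 3.1574


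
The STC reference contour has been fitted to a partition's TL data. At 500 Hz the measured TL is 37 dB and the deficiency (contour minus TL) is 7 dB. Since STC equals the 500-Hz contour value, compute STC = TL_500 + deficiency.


By ASTM E413, STC = value of the fitted reference contour at 500 Hz.
Contour value at 500 Hz = TL_500 + deficiency = 37 + 7 = 44
STC = 44


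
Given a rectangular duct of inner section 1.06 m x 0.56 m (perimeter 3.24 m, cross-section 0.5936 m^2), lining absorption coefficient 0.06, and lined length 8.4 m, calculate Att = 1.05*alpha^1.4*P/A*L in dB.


alpha^1.4 = 0.06^1.4 = 0.0194721
Attenuation rate = 1.05 * alpha^1.4 * P / A
= 1.05 * 0.0194721 * 3.24 / 0.5936 = 0.111597 dB/m
Total Att = 0.111597 * 8.4 = 0.93741 dB


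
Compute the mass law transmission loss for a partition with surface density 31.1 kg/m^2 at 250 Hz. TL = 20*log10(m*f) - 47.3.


m * f = 31.1 * 250 = 7775
20*log10(7775) = 77.814 dB
TL = 77.814 - 47.3 = 30.514 dB


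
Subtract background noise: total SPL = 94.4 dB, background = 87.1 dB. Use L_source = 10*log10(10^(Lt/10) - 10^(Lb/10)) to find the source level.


10^(94.4/10) = 2.75423e+09
10^(87.1/10) = 5.12861e+08
Difference = 2.75423e+09 - 5.12861e+08 = 2.24137e+09
L_source = 10*log10(2.24137e+09) = 93.505 dB


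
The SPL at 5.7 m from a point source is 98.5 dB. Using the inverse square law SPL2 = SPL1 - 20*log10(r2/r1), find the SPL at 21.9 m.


r2/r1 = 21.9/5.7 = 3.84211
Correction = 20*log10(3.84211) = 11.6914 dB
SPL2 = 98.5 - 11.6914 = 86.809 dB


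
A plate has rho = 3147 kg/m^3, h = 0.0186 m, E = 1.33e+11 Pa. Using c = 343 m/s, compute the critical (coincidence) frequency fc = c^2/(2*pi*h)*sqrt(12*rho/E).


12*rho/E = 12*3147/1.33e+11 = 2.8394e-07
sqrt(12*rho/E) = sqrt(2.8394e-07) = 0.00053286
c^2/(2*pi*h) = 343^2/(2*pi*0.0186) = 1.00669e+06
fc = 1.00669e+06 * 0.00053286 = 536.42 Hz
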